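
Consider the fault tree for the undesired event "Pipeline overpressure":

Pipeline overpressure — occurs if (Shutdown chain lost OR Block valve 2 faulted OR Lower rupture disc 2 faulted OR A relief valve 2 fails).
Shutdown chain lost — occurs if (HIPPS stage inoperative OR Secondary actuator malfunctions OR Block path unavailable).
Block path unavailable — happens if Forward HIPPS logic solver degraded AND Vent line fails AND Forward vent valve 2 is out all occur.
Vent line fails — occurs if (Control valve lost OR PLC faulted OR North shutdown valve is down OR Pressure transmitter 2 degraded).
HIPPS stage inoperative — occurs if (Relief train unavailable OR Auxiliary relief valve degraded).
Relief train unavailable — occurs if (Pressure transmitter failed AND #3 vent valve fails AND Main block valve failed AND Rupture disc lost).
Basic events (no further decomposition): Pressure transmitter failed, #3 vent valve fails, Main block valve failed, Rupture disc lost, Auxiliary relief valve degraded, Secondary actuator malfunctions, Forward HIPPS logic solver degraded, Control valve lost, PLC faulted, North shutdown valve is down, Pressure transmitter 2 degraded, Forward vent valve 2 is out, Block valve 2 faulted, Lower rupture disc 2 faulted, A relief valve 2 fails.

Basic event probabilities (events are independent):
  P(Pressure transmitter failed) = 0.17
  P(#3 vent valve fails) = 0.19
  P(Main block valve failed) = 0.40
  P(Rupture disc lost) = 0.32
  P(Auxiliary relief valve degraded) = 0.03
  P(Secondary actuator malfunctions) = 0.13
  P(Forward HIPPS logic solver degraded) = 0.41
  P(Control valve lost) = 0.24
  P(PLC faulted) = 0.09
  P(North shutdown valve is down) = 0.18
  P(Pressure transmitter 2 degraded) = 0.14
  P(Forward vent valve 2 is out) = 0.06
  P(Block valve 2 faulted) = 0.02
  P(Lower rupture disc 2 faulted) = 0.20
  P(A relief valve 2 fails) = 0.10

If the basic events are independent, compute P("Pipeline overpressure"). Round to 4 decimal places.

P(Relief train unavailable) [AND] = 0.17 × 0.19 × 0.40 × 0.32 = 0.004134
P(HIPPS stage inoperative) [OR] = 1 − (1−0.004134) × (1−0.03) = 0.034010
P(Vent line fails) [OR] = 1 − (1−0.24) × (1−0.09) × (1−0.18) × (1−0.14) = 0.512284
P(Block path unavailable) [AND] = 0.41 × 0.512284 × 0.06 = 0.012602
P(Shutdown chain lost) [OR] = 1 − (1−0.034010) × (1−0.13) × (1−0.012602) = 0.170180
P(Pipeline overpressure) [OR] = 1 − (1−0.170180) × (1−0.02) × (1−0.20) × (1−0.10) = 0.414479
Rounded to 4 decimal places: P(Pipeline overpressure) ≈ 0.4145.

0.4145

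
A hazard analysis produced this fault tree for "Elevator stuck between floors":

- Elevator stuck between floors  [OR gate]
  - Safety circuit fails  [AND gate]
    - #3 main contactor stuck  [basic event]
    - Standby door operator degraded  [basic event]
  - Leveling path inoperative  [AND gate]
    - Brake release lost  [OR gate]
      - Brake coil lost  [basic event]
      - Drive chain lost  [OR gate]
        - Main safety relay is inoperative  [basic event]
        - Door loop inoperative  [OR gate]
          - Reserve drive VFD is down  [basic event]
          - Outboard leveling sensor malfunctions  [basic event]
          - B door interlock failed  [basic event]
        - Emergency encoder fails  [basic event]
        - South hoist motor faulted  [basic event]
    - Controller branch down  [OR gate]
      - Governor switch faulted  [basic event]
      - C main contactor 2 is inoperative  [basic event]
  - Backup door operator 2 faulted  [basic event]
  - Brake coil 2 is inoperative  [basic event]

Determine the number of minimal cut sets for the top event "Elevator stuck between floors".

Safety circuit fails [AND]: one cut set from each child combined → 1 × 1 = 1 cut set(s).
Door loop inoperative [OR]: union of children's cut sets → 3 cut set(s).
Drive chain lost [OR]: union of children's cut sets → 6 cut set(s).
Brake release lost [OR]: union of children's cut sets → 7 cut set(s).
Controller branch down [OR]: union of children's cut sets → 2 cut set(s).
Leveling path inoperative [AND]: one cut set from each child combined → 7 × 2 = 14 cut set(s).
Elevator stuck between floors [OR]: union of children's cut sets → 17 cut set(s).

17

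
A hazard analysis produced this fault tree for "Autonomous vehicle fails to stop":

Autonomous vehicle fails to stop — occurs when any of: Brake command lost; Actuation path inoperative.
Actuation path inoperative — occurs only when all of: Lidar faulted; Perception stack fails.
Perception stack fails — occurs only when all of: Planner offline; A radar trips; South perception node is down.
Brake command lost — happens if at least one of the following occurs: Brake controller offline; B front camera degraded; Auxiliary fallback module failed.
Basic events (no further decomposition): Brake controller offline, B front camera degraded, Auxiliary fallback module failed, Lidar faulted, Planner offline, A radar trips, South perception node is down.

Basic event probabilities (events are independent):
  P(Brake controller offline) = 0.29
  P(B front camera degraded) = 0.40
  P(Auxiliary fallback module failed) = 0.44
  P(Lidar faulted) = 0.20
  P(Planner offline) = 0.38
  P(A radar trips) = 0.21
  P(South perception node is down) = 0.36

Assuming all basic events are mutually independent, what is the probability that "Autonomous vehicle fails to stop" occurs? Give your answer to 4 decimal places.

P(Brake command lost) [OR] = 1 − (1−0.29) × (1−0.40) × (1−0.44) = 0.761440
P(Perception stack fails) [AND] = 0.38 × 0.21 × 0.36 = 0.028728
P(Actuation path inoperative) [AND] = 0.20 × 0.028728 = 0.005746
P(Autonomous vehicle fails to stop) [OR] = 1 − (1−0.761440) × (1−0.005746) = 0.762811
Rounded to 4 decimal places: P(Autonomous vehicle fails to stop) ≈ 0.7628.

0.7628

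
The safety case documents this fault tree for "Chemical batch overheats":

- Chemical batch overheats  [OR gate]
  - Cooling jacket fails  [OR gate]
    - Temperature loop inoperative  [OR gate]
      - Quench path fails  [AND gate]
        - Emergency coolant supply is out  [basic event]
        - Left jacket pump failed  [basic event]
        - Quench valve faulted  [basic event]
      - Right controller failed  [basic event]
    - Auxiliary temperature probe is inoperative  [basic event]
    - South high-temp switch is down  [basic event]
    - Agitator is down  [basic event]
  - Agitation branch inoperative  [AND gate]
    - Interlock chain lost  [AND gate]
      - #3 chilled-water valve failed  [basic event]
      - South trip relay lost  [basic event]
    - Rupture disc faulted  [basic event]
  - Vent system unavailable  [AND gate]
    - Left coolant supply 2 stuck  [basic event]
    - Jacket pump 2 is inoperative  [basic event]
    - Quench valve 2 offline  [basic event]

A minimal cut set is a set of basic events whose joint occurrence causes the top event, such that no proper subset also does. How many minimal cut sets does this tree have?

7

Quench path fails [AND]: one cut set from each child combined → 1 × 1 × 1 = 1 cut set(s).
Temperature loop inoperative [OR]: union of children's cut sets → 2 cut set(s).
Cooling jacket fails [OR]: union of children's cut sets → 5 cut set(s).
Interlock chain lost [AND]: one cut set from each child combined → 1 × 1 = 1 cut set(s).
Agitation branch inoperative [AND]: one cut set from each child combined → 1 × 1 = 1 cut set(s).
Vent system unavailable [AND]: one cut set from each child combined → 1 × 1 × 1 = 1 cut set(s).
Chemical batch overheats [OR]: union of children's cut sets → 7 cut set(s).
Minimal cut sets: {Emergency coolant supply is out, Left jacket pump failed, Quench valve faulted}; {Right controller failed}; {Auxiliary temperature probe is inoperative}; {South high-temp switch is down}; {Agitator is down}; {#3 chilled-water valve failed, Rupture disc faulted, South trip relay lost}; {Jacket pump 2 is inoperative, Left coolant supply 2 stuck, Quench valve 2 offline}.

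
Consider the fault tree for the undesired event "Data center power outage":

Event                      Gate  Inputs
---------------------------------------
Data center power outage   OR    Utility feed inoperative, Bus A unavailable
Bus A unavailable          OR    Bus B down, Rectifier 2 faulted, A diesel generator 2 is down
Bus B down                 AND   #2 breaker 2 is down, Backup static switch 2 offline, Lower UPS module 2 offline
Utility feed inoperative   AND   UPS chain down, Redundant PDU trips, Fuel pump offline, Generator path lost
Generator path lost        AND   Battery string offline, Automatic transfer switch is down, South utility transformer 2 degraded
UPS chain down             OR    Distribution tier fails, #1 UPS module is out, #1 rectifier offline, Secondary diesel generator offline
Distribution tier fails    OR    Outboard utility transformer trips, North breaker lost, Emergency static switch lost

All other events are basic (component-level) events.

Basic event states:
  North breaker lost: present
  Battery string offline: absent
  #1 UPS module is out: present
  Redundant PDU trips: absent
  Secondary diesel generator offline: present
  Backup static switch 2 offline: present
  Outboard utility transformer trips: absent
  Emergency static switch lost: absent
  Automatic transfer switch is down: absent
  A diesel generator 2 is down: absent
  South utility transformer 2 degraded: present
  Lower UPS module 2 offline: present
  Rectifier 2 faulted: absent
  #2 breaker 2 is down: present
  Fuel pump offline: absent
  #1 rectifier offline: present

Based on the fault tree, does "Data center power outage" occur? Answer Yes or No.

Distribution tier fails [OR]: Outboard utility transformer trips=not, North breaker lost=occurs, Emergency static switch lost=not → at least one input occurs → occurs.
UPS chain down [OR]: Distribution tier fails=occurs, #1 UPS module is out=occurs, #1 rectifier offline=occurs, Secondary diesel generator offline=occurs → at least one input occurs → occurs.
Generator path lost [AND]: Battery string offline=not, Automatic transfer switch is down=not, South utility transformer 2 degraded=occurs → not all inputs occur → does not occur.
Utility feed inoperative [AND]: UPS chain down=occurs, Redundant PDU trips=not, Fuel pump offline=not, Generator path lost=not → not all inputs occur → does not occur.
Bus B down [AND]: #2 breaker 2 is down=occurs, Backup static switch 2 offline=occurs, Lower UPS module 2 offline=occurs → all inputs occur → occurs.
Bus A unavailable [OR]: Bus B down=occurs, Rectifier 2 faulted=not, A diesel generator 2 is down=not → at least one input occurs → occurs.
Data center power outage [OR]: Utility feed inoperative=not, Bus A unavailable=occurs → at least one input occurs → occurs.

Yes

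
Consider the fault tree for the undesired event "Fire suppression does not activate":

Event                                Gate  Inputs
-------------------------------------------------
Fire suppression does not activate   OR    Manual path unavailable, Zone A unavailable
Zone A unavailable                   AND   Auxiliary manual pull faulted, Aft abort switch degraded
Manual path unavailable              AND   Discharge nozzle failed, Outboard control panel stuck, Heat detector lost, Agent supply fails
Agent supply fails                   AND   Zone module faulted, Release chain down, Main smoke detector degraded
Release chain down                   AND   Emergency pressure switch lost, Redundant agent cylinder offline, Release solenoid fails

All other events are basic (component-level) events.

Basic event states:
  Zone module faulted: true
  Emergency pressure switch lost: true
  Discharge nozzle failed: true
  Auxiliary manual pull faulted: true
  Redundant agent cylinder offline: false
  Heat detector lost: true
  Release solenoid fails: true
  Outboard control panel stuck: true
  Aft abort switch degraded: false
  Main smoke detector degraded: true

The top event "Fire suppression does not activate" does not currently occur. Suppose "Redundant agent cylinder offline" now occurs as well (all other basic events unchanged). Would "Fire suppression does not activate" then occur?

Yes

Counterfactual: set "Redundant agent cylinder offline" to occurred.
Release chain down [AND]: Emergency pressure switch lost=occurs, Redundant agent cylinder offline=occurs, Release solenoid fails=occurs → all inputs occur → occurs.
Agent supply fails [AND]: Zone module faulted=occurs, Release chain down=occurs, Main smoke detector degraded=occurs → all inputs occur → occurs.
Manual path unavailable [AND]: Discharge nozzle failed=occurs, Outboard control panel stuck=occurs, Heat detector lost=occurs, Agent supply fails=occurs → all inputs occur → occurs.
Zone A unavailable [AND]: Auxiliary manual pull faulted=occurs, Aft abort switch degraded=not → not all inputs occur → does not occur.
Fire suppression does not activate [OR]: Manual path unavailable=occurs, Zone A unavailable=not → at least one input occurs → occurs.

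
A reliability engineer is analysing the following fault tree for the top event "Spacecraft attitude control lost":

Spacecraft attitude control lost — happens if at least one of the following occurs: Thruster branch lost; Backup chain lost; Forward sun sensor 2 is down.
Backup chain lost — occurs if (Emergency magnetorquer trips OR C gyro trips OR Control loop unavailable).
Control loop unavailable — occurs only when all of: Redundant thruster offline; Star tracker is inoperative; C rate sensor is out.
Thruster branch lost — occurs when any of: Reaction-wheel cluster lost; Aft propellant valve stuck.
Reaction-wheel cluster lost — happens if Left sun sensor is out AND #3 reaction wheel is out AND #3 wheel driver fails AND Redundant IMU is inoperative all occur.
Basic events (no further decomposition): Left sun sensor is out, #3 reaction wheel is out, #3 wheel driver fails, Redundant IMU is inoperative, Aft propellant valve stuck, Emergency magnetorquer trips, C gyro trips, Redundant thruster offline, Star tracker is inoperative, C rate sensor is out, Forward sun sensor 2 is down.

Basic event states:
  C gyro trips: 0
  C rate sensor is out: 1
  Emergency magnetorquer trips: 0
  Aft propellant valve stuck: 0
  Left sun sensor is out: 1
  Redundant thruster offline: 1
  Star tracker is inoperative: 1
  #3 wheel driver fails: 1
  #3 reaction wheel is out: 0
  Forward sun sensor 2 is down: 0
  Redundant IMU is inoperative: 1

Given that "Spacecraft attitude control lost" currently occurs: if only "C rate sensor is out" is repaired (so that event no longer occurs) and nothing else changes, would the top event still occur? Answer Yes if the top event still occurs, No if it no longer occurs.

No

Counterfactual: set "C rate sensor is out" to not occurred.
Reaction-wheel cluster lost [AND]: Left sun sensor is out=occurs, #3 reaction wheel is out=not, #3 wheel driver fails=occurs, Redundant IMU is inoperative=occurs → not all inputs occur → does not occur.
Thruster branch lost [OR]: Reaction-wheel cluster lost=not, Aft propellant valve stuck=not → no input occurs → does not occur.
Control loop unavailable [AND]: Redundant thruster offline=occurs, Star tracker is inoperative=occurs, C rate sensor is out=not → not all inputs occur → does not occur.
Backup chain lost [OR]: Emergency magnetorquer trips=not, C gyro trips=not, Control loop unavailable=not → no input occurs → does not occur.
Spacecraft attitude control lost [OR]: Thruster branch lost=not, Backup chain lost=not, Forward sun sensor 2 is down=not → no input occurs → does not occur.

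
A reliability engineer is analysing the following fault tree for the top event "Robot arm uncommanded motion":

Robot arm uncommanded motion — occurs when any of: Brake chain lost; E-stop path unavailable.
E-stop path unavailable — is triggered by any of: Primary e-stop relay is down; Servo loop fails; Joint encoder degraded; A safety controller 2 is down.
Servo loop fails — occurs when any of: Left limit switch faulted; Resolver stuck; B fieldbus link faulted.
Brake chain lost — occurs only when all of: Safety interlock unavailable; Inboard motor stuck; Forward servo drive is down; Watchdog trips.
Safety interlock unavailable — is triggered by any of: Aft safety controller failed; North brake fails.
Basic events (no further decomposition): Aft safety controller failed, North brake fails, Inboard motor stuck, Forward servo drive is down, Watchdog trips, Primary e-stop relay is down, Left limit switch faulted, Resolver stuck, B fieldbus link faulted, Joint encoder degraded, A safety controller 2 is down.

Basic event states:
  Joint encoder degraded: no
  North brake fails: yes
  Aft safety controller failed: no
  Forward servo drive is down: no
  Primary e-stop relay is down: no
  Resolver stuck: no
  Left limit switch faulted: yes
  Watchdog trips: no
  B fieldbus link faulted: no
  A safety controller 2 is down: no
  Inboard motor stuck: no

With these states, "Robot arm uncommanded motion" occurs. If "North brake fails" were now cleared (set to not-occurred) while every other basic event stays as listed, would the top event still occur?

Counterfactual: set "North brake fails" to not occurred.
Safety interlock unavailable [OR]: Aft safety controller failed=not, North brake fails=not → no input occurs → does not occur.
Brake chain lost [AND]: Safety interlock unavailable=not, Inboard motor stuck=not, Forward servo drive is down=not, Watchdog trips=not → not all inputs occur → does not occur.
Servo loop fails [OR]: Left limit switch faulted=occurs, Resolver stuck=not, B fieldbus link faulted=not → at least one input occurs → occurs.
E-stop path unavailable [OR]: Primary e-stop relay is down=not, Servo loop fails=occurs, Joint encoder degraded=not, A safety controller 2 is down=not → at least one input occurs → occurs.
Robot arm uncommanded motion [OR]: Brake chain lost=not, E-stop path unavailable=occurs → at least one input occurs → occurs.

Yes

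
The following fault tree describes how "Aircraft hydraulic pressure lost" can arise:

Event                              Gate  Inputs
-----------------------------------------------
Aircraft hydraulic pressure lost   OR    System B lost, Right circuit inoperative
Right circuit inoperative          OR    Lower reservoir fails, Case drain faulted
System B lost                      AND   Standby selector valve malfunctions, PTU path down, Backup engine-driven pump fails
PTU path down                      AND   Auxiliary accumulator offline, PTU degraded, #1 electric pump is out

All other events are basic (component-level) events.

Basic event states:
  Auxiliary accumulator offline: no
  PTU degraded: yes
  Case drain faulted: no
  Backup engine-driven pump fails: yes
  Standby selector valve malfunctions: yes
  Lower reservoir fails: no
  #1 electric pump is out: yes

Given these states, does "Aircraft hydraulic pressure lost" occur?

No

PTU path down [AND]: Auxiliary accumulator offline=not, PTU degraded=occurs, #1 electric pump is out=occurs → not all inputs occur → does not occur.
System B lost [AND]: Standby selector valve malfunctions=occurs, PTU path down=not, Backup engine-driven pump fails=occurs → not all inputs occur → does not occur.
Right circuit inoperative [OR]: Lower reservoir fails=not, Case drain faulted=not → no input occurs → does not occur.
Aircraft hydraulic pressure lost [OR]: System B lost=not, Right circuit inoperative=not → no input occurs → does not occur.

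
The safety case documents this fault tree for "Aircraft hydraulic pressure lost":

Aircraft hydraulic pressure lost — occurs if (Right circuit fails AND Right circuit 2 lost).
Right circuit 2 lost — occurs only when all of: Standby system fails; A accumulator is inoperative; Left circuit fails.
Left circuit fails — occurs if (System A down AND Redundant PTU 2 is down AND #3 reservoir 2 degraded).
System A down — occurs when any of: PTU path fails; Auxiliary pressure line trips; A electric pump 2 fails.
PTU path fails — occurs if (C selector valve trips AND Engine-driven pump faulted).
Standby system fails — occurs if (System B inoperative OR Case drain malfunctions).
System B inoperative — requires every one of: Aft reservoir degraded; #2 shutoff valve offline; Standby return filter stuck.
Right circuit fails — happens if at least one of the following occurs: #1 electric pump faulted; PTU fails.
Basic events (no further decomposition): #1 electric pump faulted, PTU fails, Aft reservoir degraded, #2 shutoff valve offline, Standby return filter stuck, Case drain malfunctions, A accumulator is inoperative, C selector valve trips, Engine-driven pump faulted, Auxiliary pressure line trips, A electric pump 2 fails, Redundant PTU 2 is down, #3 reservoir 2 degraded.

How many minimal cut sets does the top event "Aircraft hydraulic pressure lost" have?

Right circuit fails [OR]: union of children's cut sets → 2 cut set(s).
System B inoperative [AND]: one cut set from each child combined → 1 × 1 × 1 = 1 cut set(s).
Standby system fails [OR]: union of children's cut sets → 2 cut set(s).
PTU path fails [AND]: one cut set from each child combined → 1 × 1 = 1 cut set(s).
System A down [OR]: union of children's cut sets → 3 cut set(s).
Left circuit fails [AND]: one cut set from each child combined → 3 × 1 × 1 = 3 cut set(s).
Right circuit 2 lost [AND]: one cut set from each child combined → 2 × 1 × 3 = 6 cut set(s).
Aircraft hydraulic pressure lost [AND]: one cut set from each child combined → 2 × 6 = 12 cut set(s).

12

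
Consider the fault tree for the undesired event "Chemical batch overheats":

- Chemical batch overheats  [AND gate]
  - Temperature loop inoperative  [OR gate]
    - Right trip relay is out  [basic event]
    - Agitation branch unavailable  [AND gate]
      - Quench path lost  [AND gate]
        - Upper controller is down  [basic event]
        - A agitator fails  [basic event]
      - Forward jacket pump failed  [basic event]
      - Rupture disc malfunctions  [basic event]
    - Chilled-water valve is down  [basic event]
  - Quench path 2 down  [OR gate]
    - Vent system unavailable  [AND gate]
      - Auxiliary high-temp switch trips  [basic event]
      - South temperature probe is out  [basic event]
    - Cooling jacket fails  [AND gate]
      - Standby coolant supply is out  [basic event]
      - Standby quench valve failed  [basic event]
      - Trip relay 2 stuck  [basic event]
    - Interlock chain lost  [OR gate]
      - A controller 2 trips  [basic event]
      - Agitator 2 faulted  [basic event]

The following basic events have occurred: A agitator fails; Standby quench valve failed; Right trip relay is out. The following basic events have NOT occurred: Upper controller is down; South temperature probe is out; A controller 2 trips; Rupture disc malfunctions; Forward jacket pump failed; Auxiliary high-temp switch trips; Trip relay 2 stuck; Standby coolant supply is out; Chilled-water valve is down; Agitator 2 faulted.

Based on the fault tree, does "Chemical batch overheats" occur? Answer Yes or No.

No

Quench path lost [AND]: Upper controller is down=not, A agitator fails=occurs → not all inputs occur → does not occur.
Agitation branch unavailable [AND]: Quench path lost=not, Forward jacket pump failed=not, Rupture disc malfunctions=not → not all inputs occur → does not occur.
Temperature loop inoperative [OR]: Right trip relay is out=occurs, Agitation branch unavailable=not, Chilled-water valve is down=not → at least one input occurs → occurs.
Vent system unavailable [AND]: Auxiliary high-temp switch trips=not, South temperature probe is out=not → not all inputs occur → does not occur.
Cooling jacket fails [AND]: Standby coolant supply is out=not, Standby quench valve failed=occurs, Trip relay 2 stuck=not → not all inputs occur → does not occur.
Interlock chain lost [OR]: A controller 2 trips=not, Agitator 2 faulted=not → no input occurs → does not occur.
Quench path 2 down [OR]: Vent system unavailable=not, Cooling jacket fails=not, Interlock chain lost=not → no input occurs → does not occur.
Chemical batch overheats [AND]: Temperature loop inoperative=occurs, Quench path 2 down=not → not all inputs occur → does not occur.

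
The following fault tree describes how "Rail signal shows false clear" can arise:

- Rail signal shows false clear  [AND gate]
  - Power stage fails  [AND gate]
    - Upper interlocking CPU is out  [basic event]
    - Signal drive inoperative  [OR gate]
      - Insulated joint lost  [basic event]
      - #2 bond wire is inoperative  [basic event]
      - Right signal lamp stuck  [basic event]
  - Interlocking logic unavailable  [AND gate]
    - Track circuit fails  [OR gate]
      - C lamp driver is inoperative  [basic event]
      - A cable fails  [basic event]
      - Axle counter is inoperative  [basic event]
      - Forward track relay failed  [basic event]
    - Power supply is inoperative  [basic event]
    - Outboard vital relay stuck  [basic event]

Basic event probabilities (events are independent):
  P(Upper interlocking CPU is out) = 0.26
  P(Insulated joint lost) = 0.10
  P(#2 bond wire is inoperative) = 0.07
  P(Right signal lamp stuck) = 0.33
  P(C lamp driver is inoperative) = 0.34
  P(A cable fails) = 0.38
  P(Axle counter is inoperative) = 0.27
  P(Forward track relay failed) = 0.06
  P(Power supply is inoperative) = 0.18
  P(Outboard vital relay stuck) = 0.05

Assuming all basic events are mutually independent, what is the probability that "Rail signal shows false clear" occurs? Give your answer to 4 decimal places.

0.0007

P(Signal drive inoperative) [OR] = 1 − (1−0.10) × (1−0.07) × (1−0.33) = 0.439210
P(Power stage fails) [AND] = 0.26 × 0.439210 = 0.114195
P(Track circuit fails) [OR] = 1 − (1−0.34) × (1−0.38) × (1−0.27) × (1−0.06) = 0.719207
P(Interlocking logic unavailable) [AND] = 0.719207 × 0.18 × 0.05 = 0.006473
P(Rail signal shows false clear) [AND] = 0.114195 × 0.006473 = 0.000739
Rounded to 4 decimal places: P(Rail signal shows false clear) ≈ 0.0007.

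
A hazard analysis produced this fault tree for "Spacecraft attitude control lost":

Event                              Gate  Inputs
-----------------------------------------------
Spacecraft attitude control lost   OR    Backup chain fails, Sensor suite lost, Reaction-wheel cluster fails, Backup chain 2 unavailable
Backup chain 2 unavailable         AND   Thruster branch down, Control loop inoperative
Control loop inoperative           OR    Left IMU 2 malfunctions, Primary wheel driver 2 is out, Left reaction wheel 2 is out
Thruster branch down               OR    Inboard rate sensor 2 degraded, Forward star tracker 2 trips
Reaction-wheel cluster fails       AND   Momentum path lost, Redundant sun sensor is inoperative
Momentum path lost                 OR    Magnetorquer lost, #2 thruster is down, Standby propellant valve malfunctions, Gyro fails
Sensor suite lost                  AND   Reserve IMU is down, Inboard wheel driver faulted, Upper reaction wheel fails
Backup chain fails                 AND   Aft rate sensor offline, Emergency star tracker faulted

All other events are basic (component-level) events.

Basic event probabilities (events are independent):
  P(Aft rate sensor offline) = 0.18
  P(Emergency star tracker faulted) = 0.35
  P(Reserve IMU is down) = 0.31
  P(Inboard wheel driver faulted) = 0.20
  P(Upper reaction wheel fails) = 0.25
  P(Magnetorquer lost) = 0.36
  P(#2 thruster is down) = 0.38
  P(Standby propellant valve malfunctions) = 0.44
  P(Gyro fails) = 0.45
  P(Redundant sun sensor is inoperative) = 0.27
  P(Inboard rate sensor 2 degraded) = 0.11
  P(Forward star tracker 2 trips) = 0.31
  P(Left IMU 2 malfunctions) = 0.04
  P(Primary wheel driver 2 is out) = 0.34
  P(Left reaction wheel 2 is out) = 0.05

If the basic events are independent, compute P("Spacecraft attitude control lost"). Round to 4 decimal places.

0.4043

P(Backup chain fails) [AND] = 0.18 × 0.35 = 0.063000
P(Sensor suite lost) [AND] = 0.31 × 0.20 × 0.25 = 0.015500
P(Momentum path lost) [OR] = 1 − (1−0.36) × (1−0.38) × (1−0.44) × (1−0.45) = 0.877786
P(Reaction-wheel cluster fails) [AND] = 0.877786 × 0.27 = 0.237002
P(Thruster branch down) [OR] = 1 − (1−0.11) × (1−0.31) = 0.385900
P(Control loop inoperative) [OR] = 1 − (1−0.04) × (1−0.34) × (1−0.05) = 0.398080
P(Backup chain 2 unavailable) [AND] = 0.385900 × 0.398080 = 0.153619
P(Spacecraft attitude control lost) [OR] = 1 − (1−0.063000) × (1−0.015500) × (1−0.237002) × (1−0.153619) = 0.404277
Rounded to 4 decimal places: P(Spacecraft attitude control lost) ≈ 0.4043.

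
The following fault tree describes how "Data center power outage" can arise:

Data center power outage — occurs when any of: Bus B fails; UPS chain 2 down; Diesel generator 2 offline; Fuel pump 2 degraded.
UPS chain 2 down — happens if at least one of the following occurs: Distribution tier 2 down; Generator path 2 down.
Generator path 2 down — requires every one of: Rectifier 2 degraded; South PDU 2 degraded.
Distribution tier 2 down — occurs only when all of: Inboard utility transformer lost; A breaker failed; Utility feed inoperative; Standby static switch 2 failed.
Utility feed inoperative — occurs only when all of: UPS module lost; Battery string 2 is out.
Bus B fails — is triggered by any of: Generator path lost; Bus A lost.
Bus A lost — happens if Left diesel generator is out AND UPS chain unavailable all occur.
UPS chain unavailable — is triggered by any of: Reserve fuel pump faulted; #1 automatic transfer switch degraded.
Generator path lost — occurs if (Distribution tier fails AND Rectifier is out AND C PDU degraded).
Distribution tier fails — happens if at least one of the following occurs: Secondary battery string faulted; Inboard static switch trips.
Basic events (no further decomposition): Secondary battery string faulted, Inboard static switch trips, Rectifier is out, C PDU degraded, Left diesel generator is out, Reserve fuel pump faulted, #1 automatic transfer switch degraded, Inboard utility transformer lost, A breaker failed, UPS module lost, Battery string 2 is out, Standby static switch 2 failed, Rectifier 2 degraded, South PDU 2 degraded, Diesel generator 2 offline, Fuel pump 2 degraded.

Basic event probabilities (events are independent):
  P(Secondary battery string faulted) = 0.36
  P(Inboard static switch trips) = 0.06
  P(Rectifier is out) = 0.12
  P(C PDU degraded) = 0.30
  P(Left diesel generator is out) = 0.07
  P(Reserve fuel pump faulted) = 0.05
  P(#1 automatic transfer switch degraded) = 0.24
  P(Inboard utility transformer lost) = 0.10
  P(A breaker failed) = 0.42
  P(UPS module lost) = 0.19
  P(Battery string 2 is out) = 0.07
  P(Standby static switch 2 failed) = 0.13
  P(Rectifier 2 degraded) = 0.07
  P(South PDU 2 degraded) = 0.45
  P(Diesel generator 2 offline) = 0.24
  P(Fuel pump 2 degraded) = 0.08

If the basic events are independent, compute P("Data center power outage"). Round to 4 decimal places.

P(Distribution tier fails) [OR] = 1 − (1−0.36) × (1−0.06) = 0.398400
P(Generator path lost) [AND] = 0.398400 × 0.12 × 0.30 = 0.014342
P(UPS chain unavailable) [OR] = 1 − (1−0.05) × (1−0.24) = 0.278000
P(Bus A lost) [AND] = 0.07 × 0.278000 = 0.019460
P(Bus B fails) [OR] = 1 − (1−0.014342) × (1−0.019460) = 0.033523
P(Utility feed inoperative) [AND] = 0.19 × 0.07 = 0.013300
P(Distribution tier 2 down) [AND] = 0.10 × 0.42 × 0.013300 × 0.13 = 0.000073
P(Generator path 2 down) [AND] = 0.07 × 0.45 = 0.031500
P(UPS chain 2 down) [OR] = 1 − (1−0.000073) × (1−0.031500) = 0.031571
P(Data center power outage) [OR] = 1 − (1−0.033523) × (1−0.031571) × (1−0.24) × (1−0.08) = 0.345574
Rounded to 4 decimal places: P(Data center power outage) ≈ 0.3456.

0.3456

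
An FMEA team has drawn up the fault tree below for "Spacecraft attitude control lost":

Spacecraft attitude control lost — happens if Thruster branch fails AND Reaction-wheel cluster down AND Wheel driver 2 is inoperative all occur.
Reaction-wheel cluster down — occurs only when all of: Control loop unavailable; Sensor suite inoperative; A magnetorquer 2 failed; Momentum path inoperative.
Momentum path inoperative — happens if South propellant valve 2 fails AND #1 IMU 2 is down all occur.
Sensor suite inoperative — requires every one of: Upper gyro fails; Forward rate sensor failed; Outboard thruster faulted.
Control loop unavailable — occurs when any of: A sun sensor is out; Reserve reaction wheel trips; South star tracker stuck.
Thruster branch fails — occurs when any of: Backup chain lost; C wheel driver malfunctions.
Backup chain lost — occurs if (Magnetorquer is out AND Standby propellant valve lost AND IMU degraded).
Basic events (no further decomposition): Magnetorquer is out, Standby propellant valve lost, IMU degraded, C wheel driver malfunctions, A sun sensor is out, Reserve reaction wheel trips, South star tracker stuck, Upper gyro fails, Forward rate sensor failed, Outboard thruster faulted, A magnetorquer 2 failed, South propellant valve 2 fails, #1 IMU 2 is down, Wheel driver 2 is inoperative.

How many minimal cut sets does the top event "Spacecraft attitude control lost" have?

Backup chain lost [AND]: one cut set from each child combined → 1 × 1 × 1 = 1 cut set(s).
Thruster branch fails [OR]: union of children's cut sets → 2 cut set(s).
Control loop unavailable [OR]: union of children's cut sets → 3 cut set(s).
Sensor suite inoperative [AND]: one cut set from each child combined → 1 × 1 × 1 = 1 cut set(s).
Momentum path inoperative [AND]: one cut set from each child combined → 1 × 1 = 1 cut set(s).
Reaction-wheel cluster down [AND]: one cut set from each child combined → 3 × 1 × 1 × 1 = 3 cut set(s).
Spacecraft attitude control lost [AND]: one cut set from each child combined → 2 × 3 × 1 = 6 cut set(s).
Minimal cut sets: {#1 IMU 2 is down, A magnetorquer 2 failed, A sun sensor is out, Forward rate sensor failed, IMU degraded, Magnetorquer is out, Outboard thruster faulted, South propellant valve 2 fails, Standby propellant valve lost, Upper gyro fails, Wheel driver 2 is inoperative}; {#1 IMU 2 is down, A magnetorquer 2 failed, Forward rate sensor failed, IMU degraded, Magnetorquer is out, Outboard thruster faulted, Reserve reaction wheel trips, South propellant valve 2 fails, Standby propellant valve lost, Upper gyro fails, Wheel driver 2 is inoperative}; {#1 IMU 2 is down, A magnetorquer 2 failed, Forward rate sensor failed, IMU degraded, Magnetorquer is out, Outboard thruster faulted, South propellant valve 2 fails, South star tracker stuck, Standby propellant valve lost, Upper gyro fails, Wheel driver 2 is inoperative}; {#1 IMU 2 is down, A magnetorquer 2 failed, A sun sensor is out, C wheel driver malfunctions, Forward rate sensor failed, Outboard thruster faulted, South propellant valve 2 fails, Upper gyro fails, Wheel driver 2 is inoperative}; {#1 IMU 2 is down, A magnetorquer 2 failed, C wheel driver malfunctions, Forward rate sensor failed, Outboard thruster faulted, Reserve reaction wheel trips, South propellant valve 2 fails, Upper gyro fails, Wheel driver 2 is inoperative}; {#1 IMU 2 is down, A magnetorquer 2 failed, C wheel driver malfunctions, Forward rate sensor failed, Outboard thruster faulted, South propellant valve 2 fails, South star tracker stuck, Upper gyro fails, Wheel driver 2 is inoperative}.

6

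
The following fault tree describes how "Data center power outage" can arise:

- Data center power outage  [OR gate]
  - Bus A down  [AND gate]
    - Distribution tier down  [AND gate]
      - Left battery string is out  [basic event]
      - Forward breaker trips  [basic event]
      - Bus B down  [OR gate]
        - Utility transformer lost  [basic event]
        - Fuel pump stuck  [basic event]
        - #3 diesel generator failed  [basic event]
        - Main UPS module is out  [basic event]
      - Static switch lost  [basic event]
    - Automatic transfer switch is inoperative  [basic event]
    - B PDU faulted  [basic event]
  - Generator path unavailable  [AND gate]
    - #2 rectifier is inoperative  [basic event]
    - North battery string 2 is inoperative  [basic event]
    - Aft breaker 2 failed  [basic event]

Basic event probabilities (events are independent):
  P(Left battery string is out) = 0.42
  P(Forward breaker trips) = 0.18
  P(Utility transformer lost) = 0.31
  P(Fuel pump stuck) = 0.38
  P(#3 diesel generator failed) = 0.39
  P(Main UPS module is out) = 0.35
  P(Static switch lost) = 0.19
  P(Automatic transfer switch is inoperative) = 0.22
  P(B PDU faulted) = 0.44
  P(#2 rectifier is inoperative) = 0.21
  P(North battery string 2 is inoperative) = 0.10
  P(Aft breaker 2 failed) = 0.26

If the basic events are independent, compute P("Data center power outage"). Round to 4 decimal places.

P(Bus B down) [OR] = 1 − (1−0.31) × (1−0.38) × (1−0.39) × (1−0.35) = 0.830377
P(Distribution tier down) [AND] = 0.42 × 0.18 × 0.830377 × 0.19 = 0.011928
P(Bus A down) [AND] = 0.011928 × 0.22 × 0.44 = 0.001155
P(Generator path unavailable) [AND] = 0.21 × 0.10 × 0.26 = 0.005460
P(Data center power outage) [OR] = 1 − (1−0.001155) × (1−0.005460) = 0.006609
Rounded to 4 decimal places: P(Data center power outage) ≈ 0.0066.

0.0066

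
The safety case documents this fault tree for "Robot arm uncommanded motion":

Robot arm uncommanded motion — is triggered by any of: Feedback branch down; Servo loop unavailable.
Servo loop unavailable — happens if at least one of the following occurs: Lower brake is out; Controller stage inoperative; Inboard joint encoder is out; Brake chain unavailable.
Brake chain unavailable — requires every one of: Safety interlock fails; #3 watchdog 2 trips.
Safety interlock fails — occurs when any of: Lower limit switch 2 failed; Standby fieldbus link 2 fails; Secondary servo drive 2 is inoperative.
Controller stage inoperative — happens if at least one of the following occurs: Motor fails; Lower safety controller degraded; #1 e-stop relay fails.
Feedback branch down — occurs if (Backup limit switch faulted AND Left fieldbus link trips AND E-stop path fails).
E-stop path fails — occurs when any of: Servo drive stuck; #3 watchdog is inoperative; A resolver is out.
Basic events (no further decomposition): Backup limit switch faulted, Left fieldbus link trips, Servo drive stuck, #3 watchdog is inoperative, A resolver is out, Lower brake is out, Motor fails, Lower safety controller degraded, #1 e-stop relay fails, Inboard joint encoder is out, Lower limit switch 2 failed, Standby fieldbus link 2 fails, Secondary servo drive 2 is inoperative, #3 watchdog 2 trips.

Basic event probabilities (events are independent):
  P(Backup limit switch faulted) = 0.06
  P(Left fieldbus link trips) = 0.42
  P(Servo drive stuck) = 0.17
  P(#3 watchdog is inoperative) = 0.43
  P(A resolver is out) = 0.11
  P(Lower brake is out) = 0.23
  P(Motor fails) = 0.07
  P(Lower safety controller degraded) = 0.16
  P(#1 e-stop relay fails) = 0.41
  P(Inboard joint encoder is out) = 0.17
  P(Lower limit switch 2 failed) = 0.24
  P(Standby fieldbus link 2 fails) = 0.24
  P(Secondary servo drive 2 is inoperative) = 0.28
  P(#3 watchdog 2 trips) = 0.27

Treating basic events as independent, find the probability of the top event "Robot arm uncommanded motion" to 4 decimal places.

0.7555

P(E-stop path fails) [OR] = 1 − (1−0.17) × (1−0.43) × (1−0.11) = 0.578941
P(Feedback branch down) [AND] = 0.06 × 0.42 × 0.578941 = 0.014589
P(Controller stage inoperative) [OR] = 1 − (1−0.07) × (1−0.16) × (1−0.41) = 0.539092
P(Safety interlock fails) [OR] = 1 − (1−0.24) × (1−0.24) × (1−0.28) = 0.584128
P(Brake chain unavailable) [AND] = 0.584128 × 0.27 = 0.157715
P(Servo loop unavailable) [OR] = 1 − (1−0.23) × (1−0.539092) × (1−0.17) × (1−0.157715) = 0.751891
P(Robot arm uncommanded motion) [OR] = 1 − (1−0.014589) × (1−0.751891) = 0.755511
Rounded to 4 decimal places: P(Robot arm uncommanded motion) ≈ 0.7555.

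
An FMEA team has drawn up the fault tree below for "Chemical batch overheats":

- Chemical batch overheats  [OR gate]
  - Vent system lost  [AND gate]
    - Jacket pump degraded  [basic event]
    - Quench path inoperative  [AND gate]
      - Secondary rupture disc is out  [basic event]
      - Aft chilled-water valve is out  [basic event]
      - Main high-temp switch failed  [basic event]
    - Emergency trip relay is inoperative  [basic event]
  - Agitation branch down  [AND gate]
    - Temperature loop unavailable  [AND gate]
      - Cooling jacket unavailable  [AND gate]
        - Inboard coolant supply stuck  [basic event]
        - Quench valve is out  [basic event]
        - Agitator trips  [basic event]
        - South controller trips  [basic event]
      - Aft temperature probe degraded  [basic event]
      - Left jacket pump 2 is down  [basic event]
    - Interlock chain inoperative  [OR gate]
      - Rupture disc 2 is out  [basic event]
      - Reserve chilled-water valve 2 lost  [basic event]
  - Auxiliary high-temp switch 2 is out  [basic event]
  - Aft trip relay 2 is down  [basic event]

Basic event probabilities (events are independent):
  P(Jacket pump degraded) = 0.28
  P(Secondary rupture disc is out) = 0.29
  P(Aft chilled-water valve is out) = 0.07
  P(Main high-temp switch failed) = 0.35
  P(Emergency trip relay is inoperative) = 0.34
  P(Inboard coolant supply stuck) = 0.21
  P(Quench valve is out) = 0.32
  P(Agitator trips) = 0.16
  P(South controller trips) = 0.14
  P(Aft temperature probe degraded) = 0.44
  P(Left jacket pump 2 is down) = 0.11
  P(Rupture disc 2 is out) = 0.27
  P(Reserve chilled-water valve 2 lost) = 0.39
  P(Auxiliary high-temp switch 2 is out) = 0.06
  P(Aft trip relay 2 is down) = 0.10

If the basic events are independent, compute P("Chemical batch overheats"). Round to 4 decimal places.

0.1546

P(Quench path inoperative) [AND] = 0.29 × 0.07 × 0.35 = 0.007105
P(Vent system lost) [AND] = 0.28 × 0.007105 × 0.34 = 0.000676
P(Cooling jacket unavailable) [AND] = 0.21 × 0.32 × 0.16 × 0.14 = 0.001505
P(Temperature loop unavailable) [AND] = 0.001505 × 0.44 × 0.11 = 0.000073
P(Interlock chain inoperative) [OR] = 1 − (1−0.27) × (1−0.39) = 0.554700
P(Agitation branch down) [AND] = 0.000073 × 0.554700 = 0.000040
P(Chemical batch overheats) [OR] = 1 − (1−0.000676) × (1−0.000040) × (1−0.06) × (1−0.10) = 0.154606
Rounded to 4 decimal places: P(Chemical batch overheats) ≈ 0.1546.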